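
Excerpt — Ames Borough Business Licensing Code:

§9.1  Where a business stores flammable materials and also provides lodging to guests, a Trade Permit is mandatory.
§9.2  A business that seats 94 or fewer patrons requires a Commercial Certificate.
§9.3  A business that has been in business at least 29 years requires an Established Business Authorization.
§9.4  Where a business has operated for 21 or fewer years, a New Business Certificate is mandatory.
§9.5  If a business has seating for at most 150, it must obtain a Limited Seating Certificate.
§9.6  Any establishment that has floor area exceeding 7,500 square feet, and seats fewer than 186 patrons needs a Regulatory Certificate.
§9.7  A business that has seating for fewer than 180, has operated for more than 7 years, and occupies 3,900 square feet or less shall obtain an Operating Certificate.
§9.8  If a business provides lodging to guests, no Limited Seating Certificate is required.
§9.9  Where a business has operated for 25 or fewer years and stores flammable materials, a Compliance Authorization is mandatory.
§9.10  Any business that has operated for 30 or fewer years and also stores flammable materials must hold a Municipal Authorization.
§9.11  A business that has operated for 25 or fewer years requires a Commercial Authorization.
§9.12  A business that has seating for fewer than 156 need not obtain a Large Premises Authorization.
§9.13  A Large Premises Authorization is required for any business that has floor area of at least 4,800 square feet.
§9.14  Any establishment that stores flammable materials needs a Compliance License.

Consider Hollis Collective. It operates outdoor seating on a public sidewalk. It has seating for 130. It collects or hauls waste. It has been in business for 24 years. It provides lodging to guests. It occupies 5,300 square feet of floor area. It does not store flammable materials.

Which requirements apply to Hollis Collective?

§9.1 does not store flammable materials; provides lodging to guests → Trade Permit not required.
§9.2 seating 130 > 94 → Commercial Certificate not required.
§9.3 years in business 24 < 29 → Established Business Authorization not required.
§9.4 years in business 24 > 21 → New Business Certificate not required.
§9.5 seating 130 ≤ 150 → Limited Seating Certificate required.
§9.6 floor area 5,300 square feet ≤ 7,500 square feet; seating 130 < 186 → Regulatory Certificate not required.
§9.7 seating 130 < 180; years in business 24 > 7; floor area 5,300 square feet > 3,900 square feet → Operating Certificate not required.
§9.8 provides lodging to guests → exempt from Limited Seating Certificate.
§9.9 years in business 24 ≤ 25; does not store flammable materials → Compliance Authorization not required.
§9.10 years in business 24 ≤ 30; does not store flammable materials → Municipal Authorization not required.
§9.11 years in business 24 ≤ 25 → Commercial Authorization required.
§9.12 seating 130 < 156 → exempt from Large Premises Authorization.
§9.13 floor area 5,300 square feet ≥ 4,800 square feet → Large Premises Authorization required.
§9.14 does not store flammable materials → Compliance License not required.

Commercial Authorization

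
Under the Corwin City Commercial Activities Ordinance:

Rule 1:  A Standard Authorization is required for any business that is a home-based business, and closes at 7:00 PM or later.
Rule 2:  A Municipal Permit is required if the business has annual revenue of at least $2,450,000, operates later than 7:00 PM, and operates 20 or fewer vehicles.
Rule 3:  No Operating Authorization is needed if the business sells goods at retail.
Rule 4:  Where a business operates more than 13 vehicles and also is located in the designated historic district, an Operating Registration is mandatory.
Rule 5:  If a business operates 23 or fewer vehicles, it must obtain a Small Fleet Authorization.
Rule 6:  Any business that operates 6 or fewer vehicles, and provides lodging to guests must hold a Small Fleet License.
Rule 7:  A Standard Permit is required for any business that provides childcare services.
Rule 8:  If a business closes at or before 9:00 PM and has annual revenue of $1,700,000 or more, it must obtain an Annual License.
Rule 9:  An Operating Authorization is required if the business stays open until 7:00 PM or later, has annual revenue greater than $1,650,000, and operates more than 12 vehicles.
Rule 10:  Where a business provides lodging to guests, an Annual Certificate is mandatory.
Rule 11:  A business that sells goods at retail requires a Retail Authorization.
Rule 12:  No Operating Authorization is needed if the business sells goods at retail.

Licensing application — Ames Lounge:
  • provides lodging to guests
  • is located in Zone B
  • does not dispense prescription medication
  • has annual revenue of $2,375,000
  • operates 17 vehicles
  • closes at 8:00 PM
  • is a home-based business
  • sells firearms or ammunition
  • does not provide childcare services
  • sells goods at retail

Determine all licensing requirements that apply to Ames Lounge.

Annual Certificate, Annual License, Retail Authorization, Small Fleet Authorization, Standard Authorization

Rule 1: is a home-based business; closes 8:00 PM, after 7:00 PM → Standard Authorization required.
Rule 2: revenue $2,375,000 < $2,450,000; closes 8:00 PM, after 7:00 PM; vehicles 17 ≤ 20 → Municipal Permit not required.
Rule 3: sells goods at retail → exempt from Operating Authorization.
Rule 4: vehicles 17 > 13; is located in Zone B (not: is located in the designated historic district) → Operating Registration not required.
Rule 5: vehicles 17 ≤ 23 → Small Fleet Authorization required.
Rule 6: vehicles 17 > 6; provides lodging to guests → Small Fleet License not required.
Rule 7: does not provide childcare services → Standard Permit not required.
Rule 8: closes 8:00 PM, at/before 9:00 PM; revenue $2,375,000 ≥ $1,700,000 → Annual License required.
Rule 9: closes 8:00 PM, after 7:00 PM; revenue $2,375,000 > $1,650,000; vehicles 17 > 12 → Operating Authorization required.
Rule 10: provides lodging to guests → Annual Certificate required.
Rule 11: sells goods at retail → Retail Authorization required.
Rule 12: sells goods at retail → exempt from Operating Authorization.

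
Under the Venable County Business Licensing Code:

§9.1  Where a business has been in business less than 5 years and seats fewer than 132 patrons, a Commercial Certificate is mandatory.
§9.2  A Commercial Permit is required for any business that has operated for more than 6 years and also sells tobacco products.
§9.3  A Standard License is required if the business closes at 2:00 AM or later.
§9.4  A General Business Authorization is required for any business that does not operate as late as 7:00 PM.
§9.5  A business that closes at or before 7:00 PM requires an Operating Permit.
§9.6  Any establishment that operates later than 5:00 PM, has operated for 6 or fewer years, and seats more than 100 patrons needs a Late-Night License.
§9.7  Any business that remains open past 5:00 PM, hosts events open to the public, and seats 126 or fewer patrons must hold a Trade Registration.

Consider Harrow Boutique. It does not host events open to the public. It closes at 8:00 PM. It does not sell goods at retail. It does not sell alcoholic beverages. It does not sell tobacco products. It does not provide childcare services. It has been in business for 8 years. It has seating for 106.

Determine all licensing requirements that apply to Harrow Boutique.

None

§9.1 years in business 8 ≥ 5; seating 106 < 132 → Commercial Certificate not required.
§9.2 years in business 8 > 6; does not sell tobacco products → Commercial Permit not required.
§9.3 closes 8:00 PM, at/before 2:00 AM → Standard License not required.
§9.4 closes 8:00 PM, after 7:00 PM → General Business Authorization not required.
§9.5 closes 8:00 PM, after 7:00 PM → Operating Permit not required.
§9.6 closes 8:00 PM, after 5:00 PM; years in business 8 > 6; seating 106 > 100 → Late-Night License not required.
§9.7 closes 8:00 PM, after 5:00 PM; does not host events open to the public; seating 106 ≤ 126 → Trade Registration not required.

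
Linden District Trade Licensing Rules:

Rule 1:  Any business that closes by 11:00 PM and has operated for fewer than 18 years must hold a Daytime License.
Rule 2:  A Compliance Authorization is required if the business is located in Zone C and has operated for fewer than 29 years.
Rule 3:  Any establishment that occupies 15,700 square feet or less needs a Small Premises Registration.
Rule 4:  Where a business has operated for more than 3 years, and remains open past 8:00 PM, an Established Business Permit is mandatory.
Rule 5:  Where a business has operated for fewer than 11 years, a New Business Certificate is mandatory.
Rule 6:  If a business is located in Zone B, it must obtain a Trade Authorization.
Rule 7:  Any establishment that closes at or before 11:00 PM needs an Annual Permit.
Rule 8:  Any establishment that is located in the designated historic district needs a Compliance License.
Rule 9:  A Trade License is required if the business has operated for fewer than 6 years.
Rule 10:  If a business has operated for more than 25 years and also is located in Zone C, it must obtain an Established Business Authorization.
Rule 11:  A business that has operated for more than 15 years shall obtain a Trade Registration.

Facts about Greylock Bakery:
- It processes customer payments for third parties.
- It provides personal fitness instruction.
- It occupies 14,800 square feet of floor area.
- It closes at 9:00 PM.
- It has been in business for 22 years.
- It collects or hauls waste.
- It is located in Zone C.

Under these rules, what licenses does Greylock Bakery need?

Annual Permit, Compliance Authorization, Established Business Permit, Small Premises Registration, Trade Registration

Rule 1: closes 9:00 PM, at/before 11:00 PM; years in business 22 ≥ 18 → Daytime License not required.
Rule 2: is located in Zone C; years in business 22 < 29 → Compliance Authorization required.
Rule 3: floor area 14,800 square feet ≤ 15,700 square feet → Small Premises Registration required.
Rule 4: years in business 22 > 3; closes 9:00 PM, after 8:00 PM → Established Business Permit required.
Rule 5: years in business 22 ≥ 11 → New Business Certificate not required.
Rule 6: is located in Zone C (not: is located in Zone B) → Trade Authorization not required.
Rule 7: closes 9:00 PM, at/before 11:00 PM → Annual Permit required.
Rule 8: is located in Zone C (not: is located in the designated historic district) → Compliance License not required.
Rule 9: years in business 22 ≥ 6 → Trade License not required.
Rule 10: years in business 22 ≤ 25; is located in Zone C → Established Business Authorization not required.
Rule 11: years in business 22 > 15 → Trade Registration required.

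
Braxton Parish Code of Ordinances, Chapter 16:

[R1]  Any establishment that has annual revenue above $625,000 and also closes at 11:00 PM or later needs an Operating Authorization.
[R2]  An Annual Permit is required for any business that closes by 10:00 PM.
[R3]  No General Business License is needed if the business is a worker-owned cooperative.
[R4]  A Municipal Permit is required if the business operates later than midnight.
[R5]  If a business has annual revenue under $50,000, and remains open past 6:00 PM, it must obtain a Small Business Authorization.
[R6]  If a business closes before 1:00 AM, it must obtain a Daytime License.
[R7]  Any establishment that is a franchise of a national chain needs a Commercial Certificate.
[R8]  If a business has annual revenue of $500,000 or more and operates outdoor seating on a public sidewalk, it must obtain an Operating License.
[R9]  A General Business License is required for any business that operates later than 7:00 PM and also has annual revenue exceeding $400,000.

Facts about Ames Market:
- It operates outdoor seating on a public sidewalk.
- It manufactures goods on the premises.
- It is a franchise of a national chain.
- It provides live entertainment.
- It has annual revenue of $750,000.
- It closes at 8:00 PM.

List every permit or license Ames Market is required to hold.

Annual Permit, Commercial Certificate, Daytime License, General Business License, Operating License

[R1] revenue $750,000 > $625,000; closes 8:00 PM, at/before 11:00 PM → Operating Authorization not required.
[R2] closes 8:00 PM, at/before 10:00 PM → Annual Permit required.
[R3] is a franchise of a national chain (not: is a worker-owned cooperative) → General Business License exemption does not apply.
[R4] closes 8:00 PM, at/before midnight → Municipal Permit not required.
[R5] revenue $750,000 ≥ $50,000; closes 8:00 PM, after 6:00 PM → Small Business Authorization not required.
[R6] closes 8:00 PM, at/before 1:00 AM → Daytime License required.
[R7] is a franchise of a national chain → Commercial Certificate required.
[R8] revenue $750,000 ≥ $500,000; operates outdoor seating on a public sidewalk → Operating License required.
[R9] closes 8:00 PM, after 7:00 PM; revenue $750,000 > $400,000 → General Business License required.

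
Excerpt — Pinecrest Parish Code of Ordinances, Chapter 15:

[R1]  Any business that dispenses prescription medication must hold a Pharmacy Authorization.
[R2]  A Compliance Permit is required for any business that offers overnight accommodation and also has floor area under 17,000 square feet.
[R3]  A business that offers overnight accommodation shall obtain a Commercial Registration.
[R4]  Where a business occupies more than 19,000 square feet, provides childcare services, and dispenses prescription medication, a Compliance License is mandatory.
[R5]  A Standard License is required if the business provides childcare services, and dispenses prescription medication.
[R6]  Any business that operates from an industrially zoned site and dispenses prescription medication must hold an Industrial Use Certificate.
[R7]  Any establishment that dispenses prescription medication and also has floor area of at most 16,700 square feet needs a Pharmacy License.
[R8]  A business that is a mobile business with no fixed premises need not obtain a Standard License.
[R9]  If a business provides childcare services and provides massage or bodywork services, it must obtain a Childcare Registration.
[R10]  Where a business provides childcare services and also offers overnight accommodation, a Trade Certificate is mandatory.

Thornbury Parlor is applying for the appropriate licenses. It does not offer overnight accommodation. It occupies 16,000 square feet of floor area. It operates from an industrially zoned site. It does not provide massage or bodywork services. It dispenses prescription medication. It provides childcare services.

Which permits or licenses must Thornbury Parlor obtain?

Industrial Use Certificate, Pharmacy Authorization, Pharmacy License, Standard License

[R1] dispenses prescription medication → Pharmacy Authorization required.
[R2] does not offer overnight accommodation; floor area 16,000 square feet < 17,000 square feet → Compliance Permit not required.
[R3] does not offer overnight accommodation → Commercial Registration not required.
[R4] floor area 16,000 square feet ≤ 19,000 square feet; provides childcare services; dispenses prescription medication → Compliance License not required.
[R5] provides childcare services; dispenses prescription medication → Standard License required.
[R6] operates from an industrially zoned site; dispenses prescription medication → Industrial Use Certificate required.
[R7] dispenses prescription medication; floor area 16,000 square feet ≤ 16,700 square feet → Pharmacy License required.
[R8] operates from an industrially zoned site (not: is a mobile business with no fixed premises) → Standard License exemption does not apply.
[R9] provides childcare services; does not provide massage or bodywork services → Childcare Registration not required.
[R10] provides childcare services; does not offer overnight accommodation → Trade Certificate not required.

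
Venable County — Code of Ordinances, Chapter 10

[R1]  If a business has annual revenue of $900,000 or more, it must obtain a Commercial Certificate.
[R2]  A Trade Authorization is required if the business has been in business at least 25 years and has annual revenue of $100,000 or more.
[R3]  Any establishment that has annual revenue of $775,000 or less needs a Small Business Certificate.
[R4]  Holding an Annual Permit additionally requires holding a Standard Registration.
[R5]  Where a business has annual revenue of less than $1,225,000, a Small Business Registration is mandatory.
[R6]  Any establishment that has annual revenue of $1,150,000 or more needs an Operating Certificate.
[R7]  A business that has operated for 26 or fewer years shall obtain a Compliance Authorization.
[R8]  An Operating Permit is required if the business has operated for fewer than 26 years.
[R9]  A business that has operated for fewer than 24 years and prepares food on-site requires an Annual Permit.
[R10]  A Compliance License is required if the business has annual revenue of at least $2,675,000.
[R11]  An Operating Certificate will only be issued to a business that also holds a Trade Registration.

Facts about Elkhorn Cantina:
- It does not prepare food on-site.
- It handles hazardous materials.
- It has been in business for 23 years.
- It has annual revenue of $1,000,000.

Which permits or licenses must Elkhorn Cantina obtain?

Commercial Certificate, Compliance Authorization, Operating Permit, Small Business Registration

[R1] revenue $1,000,000 ≥ $900,000 → Commercial Certificate required.
[R2] years in business 23 < 25; revenue $1,000,000 ≥ $100,000 → Trade Authorization not required.
[R3] revenue $1,000,000 > $775,000 → Small Business Certificate not required.
[R4] Annual Permit is not required → no effect.
[R5] revenue $1,000,000 < $1,225,000 → Small Business Registration required.
[R6] revenue $1,000,000 < $1,150,000 → Operating Certificate not required.
[R7] years in business 23 ≤ 26 → Compliance Authorization required.
[R8] years in business 23 < 26 → Operating Permit required.
[R9] years in business 23 < 24; does not prepare food on-site → Annual Permit not required.
[R10] revenue $1,000,000 < $2,675,000 → Compliance License not required.
[R11] Operating Certificate is not required → no effect.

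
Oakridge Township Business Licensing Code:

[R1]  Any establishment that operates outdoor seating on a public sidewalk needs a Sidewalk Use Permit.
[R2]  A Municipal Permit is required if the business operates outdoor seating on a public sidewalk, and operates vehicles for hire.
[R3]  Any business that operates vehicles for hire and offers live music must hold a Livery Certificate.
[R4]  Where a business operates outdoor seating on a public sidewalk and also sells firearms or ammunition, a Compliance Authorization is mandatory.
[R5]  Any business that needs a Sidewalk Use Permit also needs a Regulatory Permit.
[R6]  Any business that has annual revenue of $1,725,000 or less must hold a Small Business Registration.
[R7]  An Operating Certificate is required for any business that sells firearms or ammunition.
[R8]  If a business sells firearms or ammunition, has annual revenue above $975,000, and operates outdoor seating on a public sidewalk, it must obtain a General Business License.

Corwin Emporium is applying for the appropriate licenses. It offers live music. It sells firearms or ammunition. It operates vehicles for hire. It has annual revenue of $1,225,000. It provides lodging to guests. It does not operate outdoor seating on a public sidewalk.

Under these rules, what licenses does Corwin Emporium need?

Livery Certificate, Operating Certificate, Small Business Registration

[R1] does not operate outdoor seating on a public sidewalk → Sidewalk Use Permit not required.
[R2] does not operate outdoor seating on a public sidewalk; operates vehicles for hire → Municipal Permit not required.
[R3] operates vehicles for hire; offers live music → Livery Certificate required.
[R4] does not operate outdoor seating on a public sidewalk; sells firearms or ammunition → Compliance Authorization not required.
[R5] Sidewalk Use Permit is not required → no effect.
[R6] revenue $1,225,000 ≤ $1,725,000 → Small Business Registration required.
[R7] sells firearms or ammunition → Operating Certificate required.
[R8] sells firearms or ammunition; revenue $1,225,000 > $975,000; does not operate outdoor seating on a public sidewalk → General Business License not required.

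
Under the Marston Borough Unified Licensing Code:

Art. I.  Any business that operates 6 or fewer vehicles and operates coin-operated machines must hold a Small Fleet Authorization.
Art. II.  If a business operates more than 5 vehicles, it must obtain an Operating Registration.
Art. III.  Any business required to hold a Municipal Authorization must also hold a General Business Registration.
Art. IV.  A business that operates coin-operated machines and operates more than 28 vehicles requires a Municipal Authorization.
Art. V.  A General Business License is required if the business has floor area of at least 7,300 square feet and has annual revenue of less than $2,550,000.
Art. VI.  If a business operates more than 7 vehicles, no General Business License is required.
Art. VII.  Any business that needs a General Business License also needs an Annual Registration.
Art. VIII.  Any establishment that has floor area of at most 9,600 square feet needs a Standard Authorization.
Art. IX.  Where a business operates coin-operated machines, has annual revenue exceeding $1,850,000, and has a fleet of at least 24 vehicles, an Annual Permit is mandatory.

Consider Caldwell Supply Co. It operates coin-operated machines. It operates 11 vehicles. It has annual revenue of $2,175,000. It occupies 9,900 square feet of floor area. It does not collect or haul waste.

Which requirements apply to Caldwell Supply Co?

Art. I. vehicles 11 > 6; operates coin-operated machines → Small Fleet Authorization not required.
Art. II. vehicles 11 > 5 → Operating Registration required.
Art. III. Municipal Authorization is not required → no effect.
Art. IV. operates coin-operated machines; vehicles 11 ≤ 28 → Municipal Authorization not required.
Art. V. floor area 9,900 square feet ≥ 7,300 square feet; revenue $2,175,000 < $2,550,000 → General Business License required.
Art. VI. vehicles 11 > 7 → exempt from General Business License.
Art. VII. General Business License is not required → no effect.
Art. VIII. floor area 9,900 square feet > 9,600 square feet → Standard Authorization not required.
Art. IX. operates coin-operated machines; revenue $2,175,000 > $1,850,000; vehicles 11 < 24 → Annual Permit not required.

Operating Registration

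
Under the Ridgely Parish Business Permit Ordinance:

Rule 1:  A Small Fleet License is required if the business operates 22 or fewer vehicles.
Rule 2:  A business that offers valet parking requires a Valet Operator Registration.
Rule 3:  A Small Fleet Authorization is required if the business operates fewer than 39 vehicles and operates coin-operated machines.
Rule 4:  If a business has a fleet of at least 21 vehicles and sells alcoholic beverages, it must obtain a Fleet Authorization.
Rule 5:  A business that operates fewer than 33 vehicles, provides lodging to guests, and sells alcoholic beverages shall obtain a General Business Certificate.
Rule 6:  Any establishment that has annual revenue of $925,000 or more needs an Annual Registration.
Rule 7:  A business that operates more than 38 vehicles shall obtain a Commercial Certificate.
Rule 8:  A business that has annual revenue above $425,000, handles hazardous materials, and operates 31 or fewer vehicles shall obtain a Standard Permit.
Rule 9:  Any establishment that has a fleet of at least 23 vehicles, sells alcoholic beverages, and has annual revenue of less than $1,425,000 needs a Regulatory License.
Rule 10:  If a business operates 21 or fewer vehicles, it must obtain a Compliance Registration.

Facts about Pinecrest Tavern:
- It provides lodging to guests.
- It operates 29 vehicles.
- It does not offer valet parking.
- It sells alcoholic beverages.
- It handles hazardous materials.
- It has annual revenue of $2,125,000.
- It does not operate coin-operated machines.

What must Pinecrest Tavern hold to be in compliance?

Rule 1: vehicles 29 > 22 → Small Fleet License not required.
Rule 2: does not offer valet parking → Valet Operator Registration not required.
Rule 3: vehicles 29 < 39; does not operate coin-operated machines → Small Fleet Authorization not required.
Rule 4: vehicles 29 ≥ 21; sells alcoholic beverages → Fleet Authorization required.
Rule 5: vehicles 29 < 33; provides lodging to guests; sells alcoholic beverages → General Business Certificate required.
Rule 6: revenue $2,125,000 ≥ $925,000 → Annual Registration required.
Rule 7: vehicles 29 ≤ 38 → Commercial Certificate not required.
Rule 8: revenue $2,125,000 > $425,000; handles hazardous materials; vehicles 29 ≤ 31 → Standard Permit required.
Rule 9: vehicles 29 ≥ 23; sells alcoholic beverages; revenue $2,125,000 ≥ $1,425,000 → Regulatory License not required.
Rule 10: vehicles 29 > 21 → Compliance Registration not required.

Annual Registration, Fleet Authorization, General Business Certificate, Standard Permit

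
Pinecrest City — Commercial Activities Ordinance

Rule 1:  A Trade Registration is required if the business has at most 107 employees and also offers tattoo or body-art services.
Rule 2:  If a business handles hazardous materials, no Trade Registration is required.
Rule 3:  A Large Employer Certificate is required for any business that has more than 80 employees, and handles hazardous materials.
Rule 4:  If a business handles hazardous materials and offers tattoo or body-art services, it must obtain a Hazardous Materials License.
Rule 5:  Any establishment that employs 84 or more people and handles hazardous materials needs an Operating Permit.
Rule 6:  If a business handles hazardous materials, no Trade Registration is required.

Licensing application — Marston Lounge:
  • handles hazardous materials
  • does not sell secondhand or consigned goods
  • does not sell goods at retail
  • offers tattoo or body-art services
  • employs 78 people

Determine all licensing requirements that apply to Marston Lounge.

Rule 1: employees 78 ≤ 107; offers tattoo or body-art services → Trade Registration required.
Rule 2: handles hazardous materials → exempt from Trade Registration.
Rule 3: employees 78 ≤ 80; handles hazardous materials → Large Employer Certificate not required.
Rule 4: handles hazardous materials; offers tattoo or body-art services → Hazardous Materials License required.
Rule 5: employees 78 < 84; handles hazardous materials → Operating Permit not required.
Rule 6: handles hazardous materials → exempt from Trade Registration.

Hazardous Materials License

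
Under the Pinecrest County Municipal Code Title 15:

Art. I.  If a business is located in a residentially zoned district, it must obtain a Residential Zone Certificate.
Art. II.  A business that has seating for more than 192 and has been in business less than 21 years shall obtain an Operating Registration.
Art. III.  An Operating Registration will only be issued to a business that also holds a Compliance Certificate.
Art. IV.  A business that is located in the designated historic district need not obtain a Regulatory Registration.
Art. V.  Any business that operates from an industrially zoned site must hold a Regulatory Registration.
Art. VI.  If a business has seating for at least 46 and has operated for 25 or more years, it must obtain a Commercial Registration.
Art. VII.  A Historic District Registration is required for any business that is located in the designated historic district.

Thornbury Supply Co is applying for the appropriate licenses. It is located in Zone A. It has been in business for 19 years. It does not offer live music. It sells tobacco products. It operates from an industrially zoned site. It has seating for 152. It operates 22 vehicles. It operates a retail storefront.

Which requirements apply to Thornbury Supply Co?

Regulatory Registration

Art. I. is located in Zone A (not: is located in a residentially zoned district) → Residential Zone Certificate not required.
Art. II. seating 152 ≤ 192; years in business 19 < 21 → Operating Registration not required.
Art. III. Operating Registration is not required → no effect.
Art. IV. is located in Zone A (not: is located in the designated historic district) → Regulatory Registration exemption does not apply.
Art. V. operates from an industrially zoned site → Regulatory Registration required.
Art. VI. seating 152 ≥ 46; years in business 19 < 25 → Commercial Registration not required.
Art. VII. is located in Zone A (not: is located in the designated historic district) → Historic District Registration not required.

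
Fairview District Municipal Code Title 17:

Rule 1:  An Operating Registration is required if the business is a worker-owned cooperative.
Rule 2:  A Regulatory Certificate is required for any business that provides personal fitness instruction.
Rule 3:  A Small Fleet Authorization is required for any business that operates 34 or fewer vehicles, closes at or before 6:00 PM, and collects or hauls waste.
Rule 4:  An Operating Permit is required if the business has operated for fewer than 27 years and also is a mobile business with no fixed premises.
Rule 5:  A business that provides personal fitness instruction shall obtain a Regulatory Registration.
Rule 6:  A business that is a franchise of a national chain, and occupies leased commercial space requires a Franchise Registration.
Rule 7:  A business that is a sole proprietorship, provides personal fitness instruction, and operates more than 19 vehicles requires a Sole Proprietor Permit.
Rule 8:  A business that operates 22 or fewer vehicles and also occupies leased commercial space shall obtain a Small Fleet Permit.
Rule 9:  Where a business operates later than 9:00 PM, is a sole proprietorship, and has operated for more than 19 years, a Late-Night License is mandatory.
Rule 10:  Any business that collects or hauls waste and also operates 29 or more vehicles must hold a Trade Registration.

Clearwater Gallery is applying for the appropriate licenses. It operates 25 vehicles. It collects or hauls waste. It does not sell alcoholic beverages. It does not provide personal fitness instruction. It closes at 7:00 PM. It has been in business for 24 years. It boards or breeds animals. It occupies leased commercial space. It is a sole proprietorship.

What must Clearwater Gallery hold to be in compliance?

Rule 1: is a sole proprietorship (not: is a worker-owned cooperative) → Operating Registration not required.
Rule 2: does not provide personal fitness instruction → Regulatory Certificate not required.
Rule 3: vehicles 25 ≤ 34; closes 7:00 PM, after 6:00 PM; collects or hauls waste → Small Fleet Authorization not required.
Rule 4: years in business 24 < 27; occupies leased commercial space (not: is a mobile business with no fixed premises) → Operating Permit not required.
Rule 5: does not provide personal fitness instruction → Regulatory Registration not required.
Rule 6: is a sole proprietorship (not: is a franchise of a national chain); occupies leased commercial space → Franchise Registration not required.
Rule 7: is a sole proprietorship; does not provide personal fitness instruction; vehicles 25 > 19 → Sole Proprietor Permit not required.
Rule 8: vehicles 25 > 22; occupies leased commercial space → Small Fleet Permit not required.
Rule 9: closes 7:00 PM, at/before 9:00 PM; is a sole proprietorship; years in business 24 > 19 → Late-Night License not required.
Rule 10: collects or hauls waste; vehicles 25 < 29 → Trade Registration not required.

None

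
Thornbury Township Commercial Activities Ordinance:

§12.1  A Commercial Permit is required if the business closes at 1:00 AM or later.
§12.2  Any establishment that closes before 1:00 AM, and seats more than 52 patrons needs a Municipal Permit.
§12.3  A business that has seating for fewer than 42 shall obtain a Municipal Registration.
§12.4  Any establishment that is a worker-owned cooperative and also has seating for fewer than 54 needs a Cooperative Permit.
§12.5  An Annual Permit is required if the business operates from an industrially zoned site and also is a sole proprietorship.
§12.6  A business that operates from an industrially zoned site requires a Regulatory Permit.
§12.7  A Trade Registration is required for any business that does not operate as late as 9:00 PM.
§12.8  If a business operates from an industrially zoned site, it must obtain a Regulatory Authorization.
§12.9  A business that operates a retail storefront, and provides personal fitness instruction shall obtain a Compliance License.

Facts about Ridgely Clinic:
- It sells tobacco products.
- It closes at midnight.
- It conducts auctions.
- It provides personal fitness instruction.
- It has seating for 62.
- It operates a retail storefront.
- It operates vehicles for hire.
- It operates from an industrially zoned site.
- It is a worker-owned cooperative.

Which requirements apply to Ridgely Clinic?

§12.1 closes midnight, at/before 1:00 AM → Commercial Permit not required.
§12.2 closes midnight, at/before 1:00 AM; seating 62 > 52 → Municipal Permit required.
§12.3 seating 62 ≥ 42 → Municipal Registration not required.
§12.4 is a worker-owned cooperative; seating 62 ≥ 54 → Cooperative Permit not required.
§12.5 operates from an industrially zoned site; is a worker-owned cooperative (not: is a sole proprietorship) → Annual Permit not required.
§12.6 operates from an industrially zoned site → Regulatory Permit required.
§12.7 closes midnight, after 9:00 PM → Trade Registration not required.
§12.8 operates from an industrially zoned site → Regulatory Authorization required.
§12.9 operates a retail storefront; provides personal fitness instruction → Compliance License required.

Compliance License, Municipal Permit, Regulatory Authorization, Regulatory Permit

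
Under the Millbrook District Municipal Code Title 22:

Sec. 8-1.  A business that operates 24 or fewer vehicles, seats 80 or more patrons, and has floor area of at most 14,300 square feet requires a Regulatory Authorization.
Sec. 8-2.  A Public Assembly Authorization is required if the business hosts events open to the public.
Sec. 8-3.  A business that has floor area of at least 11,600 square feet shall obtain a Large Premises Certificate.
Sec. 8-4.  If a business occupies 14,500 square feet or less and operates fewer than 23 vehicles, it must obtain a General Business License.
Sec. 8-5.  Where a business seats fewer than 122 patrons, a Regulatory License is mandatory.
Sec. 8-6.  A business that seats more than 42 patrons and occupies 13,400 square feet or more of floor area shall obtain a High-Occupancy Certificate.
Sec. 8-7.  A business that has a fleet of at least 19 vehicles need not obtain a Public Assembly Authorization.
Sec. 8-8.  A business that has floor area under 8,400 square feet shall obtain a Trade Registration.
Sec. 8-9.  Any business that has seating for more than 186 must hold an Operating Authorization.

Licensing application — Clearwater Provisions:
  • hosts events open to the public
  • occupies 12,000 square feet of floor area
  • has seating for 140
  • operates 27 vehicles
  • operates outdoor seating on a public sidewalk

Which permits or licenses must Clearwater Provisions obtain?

Large Premises Certificate

Sec. 8-1. vehicles 27 > 24; seating 140 ≥ 80; floor area 12,000 square feet ≤ 14,300 square feet → Regulatory Authorization not required.
Sec. 8-2. hosts events open to the public → Public Assembly Authorization required.
Sec. 8-3. floor area 12,000 square feet ≥ 11,600 square feet → Large Premises Certificate required.
Sec. 8-4. floor area 12,000 square feet ≤ 14,500 square feet; vehicles 27 ≥ 23 → General Business License not required.
Sec. 8-5. seating 140 ≥ 122 → Regulatory License not required.
Sec. 8-6. seating 140 > 42; floor area 12,000 square feet < 13,400 square feet → High-Occupancy Certificate not required.
Sec. 8-7. vehicles 27 ≥ 19 → exempt from Public Assembly Authorization.
Sec. 8-8. floor area 12,000 square feet ≥ 8,400 square feet → Trade Registration not required.
Sec. 8-9. seating 140 ≤ 186 → Operating Authorization not required.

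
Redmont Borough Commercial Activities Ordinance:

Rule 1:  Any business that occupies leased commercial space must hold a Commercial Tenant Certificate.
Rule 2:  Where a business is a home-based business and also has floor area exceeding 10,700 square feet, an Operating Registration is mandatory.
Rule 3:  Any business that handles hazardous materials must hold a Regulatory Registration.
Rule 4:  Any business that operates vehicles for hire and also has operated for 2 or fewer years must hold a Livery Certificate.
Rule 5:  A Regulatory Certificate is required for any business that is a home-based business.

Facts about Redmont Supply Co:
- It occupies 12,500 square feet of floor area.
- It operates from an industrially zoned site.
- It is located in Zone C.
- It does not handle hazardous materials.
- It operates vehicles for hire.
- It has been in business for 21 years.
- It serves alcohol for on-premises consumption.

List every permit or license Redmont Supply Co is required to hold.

Rule 1: operates from an industrially zoned site (not: occupies leased commercial space) → Commercial Tenant Certificate not required.
Rule 2: operates from an industrially zoned site (not: is a home-based business); floor area 12,500 square feet > 10,700 square feet → Operating Registration not required.
Rule 3: does not handle hazardous materials → Regulatory Registration not required.
Rule 4: operates vehicles for hire; years in business 21 > 2 → Livery Certificate not required.
Rule 5: operates from an industrially zoned site (not: is a home-based business) → Regulatory Certificate not required.

None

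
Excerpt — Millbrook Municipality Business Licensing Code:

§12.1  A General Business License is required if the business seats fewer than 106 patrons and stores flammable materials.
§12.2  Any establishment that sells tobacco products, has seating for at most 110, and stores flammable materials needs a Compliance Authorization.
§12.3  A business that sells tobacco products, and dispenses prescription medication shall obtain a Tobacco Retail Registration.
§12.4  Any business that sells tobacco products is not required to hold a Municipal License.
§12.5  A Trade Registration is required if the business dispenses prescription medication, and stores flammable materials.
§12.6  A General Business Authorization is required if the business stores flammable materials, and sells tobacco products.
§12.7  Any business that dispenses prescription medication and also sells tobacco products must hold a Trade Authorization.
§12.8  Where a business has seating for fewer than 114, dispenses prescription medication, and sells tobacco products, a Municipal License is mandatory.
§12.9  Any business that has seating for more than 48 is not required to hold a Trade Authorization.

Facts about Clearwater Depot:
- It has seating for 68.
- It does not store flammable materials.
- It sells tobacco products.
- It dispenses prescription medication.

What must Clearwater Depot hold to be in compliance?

§12.1 seating 68 < 106; does not store flammable materials → General Business License not required.
§12.2 sells tobacco products; seating 68 ≤ 110; does not store flammable materials → Compliance Authorization not required.
§12.3 sells tobacco products; dispenses prescription medication → Tobacco Retail Registration required.
§12.4 sells tobacco products → exempt from Municipal License.
§12.5 dispenses prescription medication; does not store flammable materials → Trade Registration not required.
§12.6 does not store flammable materials; sells tobacco products → General Business Authorization not required.
§12.7 dispenses prescription medication; sells tobacco products → Trade Authorization required.
§12.8 seating 68 < 114; dispenses prescription medication; sells tobacco products → Municipal License required.
§12.9 seating 68 > 48 → exempt from Trade Authorization.

Tobacco Retail Registration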